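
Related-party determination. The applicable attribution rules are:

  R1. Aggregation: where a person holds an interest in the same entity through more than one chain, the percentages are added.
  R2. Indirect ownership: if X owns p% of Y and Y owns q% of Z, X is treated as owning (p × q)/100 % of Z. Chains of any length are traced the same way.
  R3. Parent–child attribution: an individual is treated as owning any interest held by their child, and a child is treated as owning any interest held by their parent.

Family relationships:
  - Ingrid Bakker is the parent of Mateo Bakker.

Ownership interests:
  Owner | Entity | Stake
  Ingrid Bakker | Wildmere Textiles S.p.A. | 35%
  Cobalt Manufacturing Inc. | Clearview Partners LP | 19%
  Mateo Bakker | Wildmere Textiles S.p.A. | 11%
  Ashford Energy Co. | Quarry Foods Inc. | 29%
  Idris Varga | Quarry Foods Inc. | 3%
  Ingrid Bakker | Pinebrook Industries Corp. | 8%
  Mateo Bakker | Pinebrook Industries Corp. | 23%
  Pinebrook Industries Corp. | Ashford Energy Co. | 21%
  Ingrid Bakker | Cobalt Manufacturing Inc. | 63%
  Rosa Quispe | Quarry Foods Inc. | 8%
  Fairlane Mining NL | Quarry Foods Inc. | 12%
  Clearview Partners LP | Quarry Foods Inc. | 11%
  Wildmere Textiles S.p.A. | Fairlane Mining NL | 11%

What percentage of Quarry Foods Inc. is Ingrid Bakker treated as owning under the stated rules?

3.8118%

By parent–child attribution (R3), Ingrid Bakker is treated as also owning Mateo Bakker's interest in Wildmere Textiles S.p.A, giving 35% + 11% = 46%.
By parent–child attribution (R3), Ingrid Bakker is treated as also owning Mateo Bakker's interest in Pinebrook Industries Corp, giving 8% + 23% = 31%.
Chain via Wildmere Textiles S.p.A. → Fairlane Mining NL (R2): 46% × 11% × 12% = 0.6072% of Quarry Foods Inc.
Chain via Pinebrook Industries Corp. → Ashford Energy Co. (R2): 31% × 21% × 29% = 1.8879% of Quarry Foods Inc.
Chain via Cobalt Manufacturing Inc. → Clearview Partners LP (R2): 63% × 19% × 11% = 1.3167% of Quarry Foods Inc.
Aggregating (R1): 0.6072% + 1.8879% + 1.3167% = 3.8118%.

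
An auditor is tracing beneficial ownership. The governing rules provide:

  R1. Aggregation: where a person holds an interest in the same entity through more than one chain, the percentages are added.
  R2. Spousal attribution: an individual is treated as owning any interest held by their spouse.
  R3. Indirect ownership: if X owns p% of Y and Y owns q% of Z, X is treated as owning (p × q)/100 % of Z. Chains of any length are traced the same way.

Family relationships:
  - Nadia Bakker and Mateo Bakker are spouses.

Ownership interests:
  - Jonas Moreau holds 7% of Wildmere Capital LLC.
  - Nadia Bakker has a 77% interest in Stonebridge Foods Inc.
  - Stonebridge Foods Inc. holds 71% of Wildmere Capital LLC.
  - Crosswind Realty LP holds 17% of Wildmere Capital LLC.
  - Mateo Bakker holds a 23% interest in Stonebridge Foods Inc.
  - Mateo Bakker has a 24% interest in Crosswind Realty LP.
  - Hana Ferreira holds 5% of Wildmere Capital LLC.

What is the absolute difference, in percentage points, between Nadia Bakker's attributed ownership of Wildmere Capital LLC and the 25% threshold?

By spousal attribution (R2), Nadia Bakker is treated as also owning Mateo Bakker's interest in Stonebridge Foods Inc, giving 77% + 23% = 100%.
By spousal attribution (R2), Nadia Bakker is treated as owning Mateo Bakker's 24% interest in Crosswind Realty LP.
Chain via Stonebridge Foods Inc. (R3): 100% × 71% = 71% of Wildmere Capital LLC.
Chain via Crosswind Realty LP (R3): 24% × 17% = 4.08% of Wildmere Capital LLC.
Aggregating (R1): 71% + 4.08% = 75.08%.
75.08% exceeds the 25% threshold by 50.08 percentage points.

50.08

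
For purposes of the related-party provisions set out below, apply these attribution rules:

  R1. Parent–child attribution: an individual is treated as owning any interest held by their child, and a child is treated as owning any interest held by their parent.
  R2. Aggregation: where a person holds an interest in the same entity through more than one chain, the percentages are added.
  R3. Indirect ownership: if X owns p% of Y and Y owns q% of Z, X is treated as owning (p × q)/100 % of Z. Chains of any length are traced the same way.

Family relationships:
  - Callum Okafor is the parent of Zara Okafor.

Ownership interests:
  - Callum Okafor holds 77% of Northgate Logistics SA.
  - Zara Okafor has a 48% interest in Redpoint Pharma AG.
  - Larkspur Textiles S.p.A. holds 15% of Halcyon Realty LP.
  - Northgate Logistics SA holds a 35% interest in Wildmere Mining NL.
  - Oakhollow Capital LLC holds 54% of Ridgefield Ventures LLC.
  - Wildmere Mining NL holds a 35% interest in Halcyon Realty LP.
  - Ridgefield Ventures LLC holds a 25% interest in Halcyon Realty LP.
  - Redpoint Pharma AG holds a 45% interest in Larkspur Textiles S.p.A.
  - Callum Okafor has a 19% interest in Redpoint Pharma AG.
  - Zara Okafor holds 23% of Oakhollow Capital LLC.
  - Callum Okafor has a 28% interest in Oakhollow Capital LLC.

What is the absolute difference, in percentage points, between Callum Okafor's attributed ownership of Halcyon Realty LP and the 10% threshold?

10.84

By parent–child attribution (R1), Callum Okafor is treated as also owning Zara Okafor's interest in Redpoint Pharma AG, giving 19% + 48% = 67%.
By parent–child attribution (R1), Callum Okafor is treated as also owning Zara Okafor's interest in Oakhollow Capital LLC, giving 28% + 23% = 51%.
Chain via Redpoint Pharma AG → Larkspur Textiles S.p.A. (R3): 67% × 45% × 15% = 4.5225% of Halcyon Realty LP.
Chain via Oakhollow Capital LLC → Ridgefield Ventures LLC (R3): 51% × 54% × 25% = 6.885% of Halcyon Realty LP.
Chain via Northgate Logistics SA → Wildmere Mining NL (R3): 77% × 35% × 35% = 9.4325% of Halcyon Realty LP.
Aggregating (R2): 4.5225% + 6.885% + 9.4325% = 20.84%.
20.84% exceeds the 10% threshold by 10.84 percentage points.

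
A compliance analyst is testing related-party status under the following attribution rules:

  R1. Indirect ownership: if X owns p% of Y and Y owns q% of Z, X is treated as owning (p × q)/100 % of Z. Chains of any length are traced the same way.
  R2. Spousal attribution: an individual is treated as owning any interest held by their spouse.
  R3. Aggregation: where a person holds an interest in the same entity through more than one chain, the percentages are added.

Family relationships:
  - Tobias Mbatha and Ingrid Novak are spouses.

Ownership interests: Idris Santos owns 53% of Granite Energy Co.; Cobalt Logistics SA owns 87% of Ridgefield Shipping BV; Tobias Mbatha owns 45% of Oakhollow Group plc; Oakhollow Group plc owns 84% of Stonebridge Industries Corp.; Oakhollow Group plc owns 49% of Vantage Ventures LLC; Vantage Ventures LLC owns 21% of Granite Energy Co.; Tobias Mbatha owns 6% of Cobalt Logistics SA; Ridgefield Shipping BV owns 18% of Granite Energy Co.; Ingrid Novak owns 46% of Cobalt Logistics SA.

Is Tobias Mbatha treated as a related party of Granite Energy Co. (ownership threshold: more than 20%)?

By spousal attribution (R2), Tobias Mbatha is treated as also owning Ingrid Novak's interest in Cobalt Logistics SA, giving 6% + 46% = 52%.
Chain via Cobalt Logistics SA → Ridgefield Shipping BV (R1): 52% × 87% × 18% = 8.1432% of Granite Energy Co.
Chain via Oakhollow Group plc → Vantage Ventures LLC (R1): 45% × 49% × 21% = 4.6305% of Granite Energy Co.
Aggregating (R3): 8.1432% + 4.6305% = 12.7737%.
12.7737% does not exceed the 20% threshold, so Tobias is not a related party to Granite Energy Co.

No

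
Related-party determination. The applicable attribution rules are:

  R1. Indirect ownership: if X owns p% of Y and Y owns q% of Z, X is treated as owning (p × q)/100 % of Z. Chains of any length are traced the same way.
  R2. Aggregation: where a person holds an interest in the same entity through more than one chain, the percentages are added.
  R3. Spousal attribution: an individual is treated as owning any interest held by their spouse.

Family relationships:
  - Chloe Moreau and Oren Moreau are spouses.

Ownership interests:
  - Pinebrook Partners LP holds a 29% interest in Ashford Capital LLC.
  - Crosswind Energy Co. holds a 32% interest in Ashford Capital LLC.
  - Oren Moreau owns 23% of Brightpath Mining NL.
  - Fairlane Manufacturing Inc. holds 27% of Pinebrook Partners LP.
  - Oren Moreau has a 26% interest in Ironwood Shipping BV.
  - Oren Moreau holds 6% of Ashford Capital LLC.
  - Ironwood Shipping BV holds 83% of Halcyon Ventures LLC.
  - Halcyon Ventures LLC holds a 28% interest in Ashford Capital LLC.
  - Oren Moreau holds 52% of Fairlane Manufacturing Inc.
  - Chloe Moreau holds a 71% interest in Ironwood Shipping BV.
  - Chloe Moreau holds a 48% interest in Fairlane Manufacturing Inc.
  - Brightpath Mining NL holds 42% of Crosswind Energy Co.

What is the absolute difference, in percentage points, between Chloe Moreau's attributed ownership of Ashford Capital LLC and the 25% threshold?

By spousal attribution (R3), Chloe Moreau is treated as also owning Oren Moreau's interest in Fairlane Manufacturing Inc, giving 48% + 52% = 100%.
By spousal attribution (R3), Chloe Moreau is treated as also owning Oren Moreau's interest in Ironwood Shipping BV, giving 71% + 26% = 97%.
By spousal attribution (R3), Chloe Moreau is treated as owning Oren Moreau's 23% interest in Brightpath Mining NL.
By spousal attribution (R3), Chloe Moreau is treated as owning Oren Moreau's 6% interest in Ashford Capital LLC.
Chain via Fairlane Manufacturing Inc. → Pinebrook Partners LP (R1): 100% × 27% × 29% = 7.83% of Ashford Capital LLC.
Chain via Ironwood Shipping BV → Halcyon Ventures LLC (R1): 97% × 83% × 28% = 22.5428% of Ashford Capital LLC.
Chain via Brightpath Mining NL → Crosswind Energy Co. (R1): 23% × 42% × 32% = 3.0912% of Ashford Capital LLC.
Direct interest in Ashford Capital LLC: 6%.
Aggregating (R2): 7.83% + 22.5428% + 3.0912% + 6% = 39.464%.
39.464% exceeds the 25% threshold by 14.464 percentage points.

14.464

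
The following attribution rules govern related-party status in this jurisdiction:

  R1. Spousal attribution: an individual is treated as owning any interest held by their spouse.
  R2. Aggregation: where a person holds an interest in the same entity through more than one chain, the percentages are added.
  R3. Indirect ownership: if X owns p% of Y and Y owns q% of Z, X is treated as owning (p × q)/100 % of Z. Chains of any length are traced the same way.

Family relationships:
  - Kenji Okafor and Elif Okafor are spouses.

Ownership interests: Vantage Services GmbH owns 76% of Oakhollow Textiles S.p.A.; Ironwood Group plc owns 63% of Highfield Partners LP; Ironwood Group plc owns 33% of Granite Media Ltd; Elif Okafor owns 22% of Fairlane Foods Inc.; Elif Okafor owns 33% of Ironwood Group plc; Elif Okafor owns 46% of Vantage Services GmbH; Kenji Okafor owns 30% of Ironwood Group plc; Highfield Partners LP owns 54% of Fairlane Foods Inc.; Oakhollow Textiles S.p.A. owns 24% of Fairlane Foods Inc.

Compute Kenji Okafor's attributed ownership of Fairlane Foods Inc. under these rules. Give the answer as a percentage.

By spousal attribution (R1), Kenji Okafor is treated as also owning Elif Okafor's interest in Ironwood Group plc, giving 30% + 33% = 63%.
By spousal attribution (R1), Kenji Okafor is treated as owning Elif Okafor's 46% interest in Vantage Services GmbH.
By spousal attribution (R1), Kenji Okafor is treated as owning Elif Okafor's 22% interest in Fairlane Foods Inc.
Chain via Ironwood Group plc → Highfield Partners LP (R3): 63% × 63% × 54% = 21.4326% of Fairlane Foods Inc.
Chain via Vantage Services GmbH → Oakhollow Textiles S.p.A. (R3): 46% × 76% × 24% = 8.3904% of Fairlane Foods Inc.
Direct interest in Fairlane Foods Inc: 22%.
Aggregating (R2): 21.4326% + 8.3904% + 22% = 51.823%.

51.823%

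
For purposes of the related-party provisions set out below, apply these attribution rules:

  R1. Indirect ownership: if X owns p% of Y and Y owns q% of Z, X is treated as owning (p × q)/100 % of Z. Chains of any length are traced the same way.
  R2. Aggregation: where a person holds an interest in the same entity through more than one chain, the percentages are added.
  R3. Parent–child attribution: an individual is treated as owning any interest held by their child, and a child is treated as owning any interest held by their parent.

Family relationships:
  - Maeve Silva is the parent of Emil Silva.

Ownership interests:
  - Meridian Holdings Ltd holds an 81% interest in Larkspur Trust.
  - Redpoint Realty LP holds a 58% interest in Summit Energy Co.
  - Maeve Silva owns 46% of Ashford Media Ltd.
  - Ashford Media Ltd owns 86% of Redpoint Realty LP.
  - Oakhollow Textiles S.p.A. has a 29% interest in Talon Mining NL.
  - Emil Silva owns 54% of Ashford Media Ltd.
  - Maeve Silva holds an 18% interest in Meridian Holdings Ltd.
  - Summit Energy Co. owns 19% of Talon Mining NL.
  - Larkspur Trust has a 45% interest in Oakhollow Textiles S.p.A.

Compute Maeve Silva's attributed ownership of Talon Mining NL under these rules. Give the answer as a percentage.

By parent–child attribution (R3), Maeve Silva is treated as also owning Emil Silva's interest in Ashford Media Ltd, giving 46% + 54% = 100%.
Chain via Meridian Holdings Ltd → Larkspur Trust → Oakhollow Textiles S.p.A. (R1): 18% × 81% × 45% × 29% = 1.90269% of Talon Mining NL.
Chain via Ashford Media Ltd → Redpoint Realty LP → Summit Energy Co. (R1): 100% × 86% × 58% × 19% = 9.4772% of Talon Mining NL.
Aggregating (R2): 1.90269% + 9.4772% = 11.37989%.

11.37989%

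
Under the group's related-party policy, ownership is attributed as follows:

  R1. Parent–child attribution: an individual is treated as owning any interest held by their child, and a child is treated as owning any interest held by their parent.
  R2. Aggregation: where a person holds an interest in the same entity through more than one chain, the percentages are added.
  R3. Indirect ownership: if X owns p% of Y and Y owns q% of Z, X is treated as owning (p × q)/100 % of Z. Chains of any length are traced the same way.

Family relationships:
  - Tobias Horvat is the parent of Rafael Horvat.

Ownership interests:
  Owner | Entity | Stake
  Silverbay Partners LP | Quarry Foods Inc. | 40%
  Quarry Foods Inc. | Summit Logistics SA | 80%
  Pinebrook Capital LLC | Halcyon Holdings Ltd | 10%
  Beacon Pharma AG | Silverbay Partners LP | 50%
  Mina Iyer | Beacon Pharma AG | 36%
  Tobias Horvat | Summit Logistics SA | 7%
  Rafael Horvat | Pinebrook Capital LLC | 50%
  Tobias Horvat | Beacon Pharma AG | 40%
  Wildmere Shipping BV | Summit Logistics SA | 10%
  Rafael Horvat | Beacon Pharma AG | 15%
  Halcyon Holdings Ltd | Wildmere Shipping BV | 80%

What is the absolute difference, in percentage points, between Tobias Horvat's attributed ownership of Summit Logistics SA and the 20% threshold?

By parent–child attribution (R1), Tobias Horvat is treated as also owning Rafael Horvat's interest in Beacon Pharma AG, giving 40% + 15% = 55%.
By parent–child attribution (R1), Tobias Horvat is treated as owning Rafael Horvat's 50% interest in Pinebrook Capital LLC.
Chain via Beacon Pharma AG → Silverbay Partners LP → Quarry Foods Inc. (R3): 55% × 50% × 40% × 80% = 8.8% of Summit Logistics SA.
Direct interest in Summit Logistics SA: 7%.
Chain via Pinebrook Capital LLC → Halcyon Holdings Ltd → Wildmere Shipping BV (R3): 50% × 10% × 80% × 10% = 0.4% of Summit Logistics SA.
Aggregating (R2): 8.8% + 7% + 0.4% = 16.2%.
16.2% falls short of the 20% threshold by 3.8 percentage points.

3.8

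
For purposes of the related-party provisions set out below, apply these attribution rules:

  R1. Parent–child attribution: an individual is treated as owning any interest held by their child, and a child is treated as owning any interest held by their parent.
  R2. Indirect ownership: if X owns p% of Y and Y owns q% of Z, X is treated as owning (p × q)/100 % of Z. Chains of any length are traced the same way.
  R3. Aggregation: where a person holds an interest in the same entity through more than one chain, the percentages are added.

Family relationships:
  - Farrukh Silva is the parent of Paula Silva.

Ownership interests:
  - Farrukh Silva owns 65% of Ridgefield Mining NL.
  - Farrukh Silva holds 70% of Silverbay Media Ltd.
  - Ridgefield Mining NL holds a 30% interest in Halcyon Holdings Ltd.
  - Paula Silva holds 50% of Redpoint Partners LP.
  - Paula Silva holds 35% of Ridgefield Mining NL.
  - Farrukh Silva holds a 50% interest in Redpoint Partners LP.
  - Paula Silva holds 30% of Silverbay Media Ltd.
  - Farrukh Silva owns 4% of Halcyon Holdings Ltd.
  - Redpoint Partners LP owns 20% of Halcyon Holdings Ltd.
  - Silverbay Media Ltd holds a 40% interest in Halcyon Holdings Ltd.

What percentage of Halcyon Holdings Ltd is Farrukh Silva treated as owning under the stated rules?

94%

By parent–child attribution (R1), Farrukh Silva is treated as also owning Paula Silva's interest in Silverbay Media Ltd, giving 70% + 30% = 100%.
By parent–child attribution (R1), Farrukh Silva is treated as also owning Paula Silva's interest in Redpoint Partners LP, giving 50% + 50% = 100%.
By parent–child attribution (R1), Farrukh Silva is treated as also owning Paula Silva's interest in Ridgefield Mining NL, giving 65% + 35% = 100%.
Chain via Silverbay Media Ltd (R2): 100% × 40% = 40% of Halcyon Holdings Ltd.
Chain via Redpoint Partners LP (R2): 100% × 20% = 20% of Halcyon Holdings Ltd.
Chain via Ridgefield Mining NL (R2): 100% × 30% = 30% of Halcyon Holdings Ltd.
Direct interest in Halcyon Holdings Ltd: 4%.
Aggregating (R3): 40% + 20% + 30% + 4% = 94%.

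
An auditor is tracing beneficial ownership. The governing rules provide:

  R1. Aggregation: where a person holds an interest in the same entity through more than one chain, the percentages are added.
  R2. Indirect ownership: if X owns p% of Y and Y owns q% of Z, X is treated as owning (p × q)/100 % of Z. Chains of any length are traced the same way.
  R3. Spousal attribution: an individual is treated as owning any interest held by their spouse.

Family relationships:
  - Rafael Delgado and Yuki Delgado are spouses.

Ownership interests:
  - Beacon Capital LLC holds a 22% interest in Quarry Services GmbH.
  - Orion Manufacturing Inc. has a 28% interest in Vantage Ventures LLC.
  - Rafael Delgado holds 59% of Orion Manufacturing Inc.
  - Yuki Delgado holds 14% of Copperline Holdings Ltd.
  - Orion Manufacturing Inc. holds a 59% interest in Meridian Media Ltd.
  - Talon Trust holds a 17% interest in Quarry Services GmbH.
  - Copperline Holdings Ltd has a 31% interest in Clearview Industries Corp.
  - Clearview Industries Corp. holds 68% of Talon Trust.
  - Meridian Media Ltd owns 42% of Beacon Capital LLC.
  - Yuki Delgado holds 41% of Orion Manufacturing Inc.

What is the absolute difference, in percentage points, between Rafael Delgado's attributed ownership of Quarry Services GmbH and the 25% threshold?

19.046696

By spousal attribution (R3), Rafael Delgado is treated as also owning Yuki Delgado's interest in Orion Manufacturing Inc, giving 59% + 41% = 100%.
By spousal attribution (R3), Rafael Delgado is treated as owning Yuki Delgado's 14% interest in Copperline Holdings Ltd.
Chain via Orion Manufacturing Inc. → Meridian Media Ltd → Beacon Capital LLC (R2): 100% × 59% × 42% × 22% = 5.4516% of Quarry Services GmbH.
Chain via Copperline Holdings Ltd → Clearview Industries Corp. → Talon Trust (R2): 14% × 31% × 68% × 17% = 0.501704% of Quarry Services GmbH.
Aggregating (R1): 5.4516% + 0.501704% = 5.953304%.
5.953304% falls short of the 25% threshold by 19.046696 percentage points.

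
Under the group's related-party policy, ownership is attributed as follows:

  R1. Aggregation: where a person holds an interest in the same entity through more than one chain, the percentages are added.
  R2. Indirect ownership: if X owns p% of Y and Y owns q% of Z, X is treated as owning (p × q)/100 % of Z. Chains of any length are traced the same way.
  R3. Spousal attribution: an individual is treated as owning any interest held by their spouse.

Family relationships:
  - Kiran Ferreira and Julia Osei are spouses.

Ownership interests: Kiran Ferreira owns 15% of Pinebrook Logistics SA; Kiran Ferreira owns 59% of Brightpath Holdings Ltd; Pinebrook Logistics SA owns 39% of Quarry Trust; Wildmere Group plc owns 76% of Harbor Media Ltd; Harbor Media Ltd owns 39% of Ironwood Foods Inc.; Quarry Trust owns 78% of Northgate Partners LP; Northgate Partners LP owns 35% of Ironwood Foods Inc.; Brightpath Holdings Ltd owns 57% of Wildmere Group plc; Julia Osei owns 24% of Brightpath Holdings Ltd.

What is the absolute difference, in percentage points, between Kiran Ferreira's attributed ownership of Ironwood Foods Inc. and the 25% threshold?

9.380266

By spousal attribution (R3), Kiran Ferreira is treated as also owning Julia Osei's interest in Brightpath Holdings Ltd, giving 59% + 24% = 83%.
Chain via Pinebrook Logistics SA → Quarry Trust → Northgate Partners LP (R2): 15% × 39% × 78% × 35% = 1.59705% of Ironwood Foods Inc.
Chain via Brightpath Holdings Ltd → Wildmere Group plc → Harbor Media Ltd (R2): 83% × 57% × 76% × 39% = 14.022684% of Ironwood Foods Inc.
Aggregating (R1): 1.59705% + 14.022684% = 15.619734%.
15.619734% falls short of the 25% threshold by 9.380266 percentage points.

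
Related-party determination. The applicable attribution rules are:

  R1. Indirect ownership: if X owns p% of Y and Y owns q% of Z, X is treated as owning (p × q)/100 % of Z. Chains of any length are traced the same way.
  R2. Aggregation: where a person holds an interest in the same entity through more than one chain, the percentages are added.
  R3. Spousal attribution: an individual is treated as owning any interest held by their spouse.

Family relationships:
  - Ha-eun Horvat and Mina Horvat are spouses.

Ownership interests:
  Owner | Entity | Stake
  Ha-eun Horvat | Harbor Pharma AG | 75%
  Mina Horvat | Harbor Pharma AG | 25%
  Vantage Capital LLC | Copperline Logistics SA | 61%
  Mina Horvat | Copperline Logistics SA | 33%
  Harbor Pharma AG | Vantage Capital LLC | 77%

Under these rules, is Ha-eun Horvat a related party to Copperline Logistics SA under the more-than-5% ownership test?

Yes

By spousal attribution (R3), Ha-eun Horvat is treated as also owning Mina Horvat's interest in Harbor Pharma AG, giving 75% + 25% = 100%.
By spousal attribution (R3), Ha-eun Horvat is treated as owning Mina Horvat's 33% interest in Copperline Logistics SA.
Chain via Harbor Pharma AG → Vantage Capital LLC (R1): 100% × 77% × 61% = 46.97% of Copperline Logistics SA.
Direct interest in Copperline Logistics SA: 33%.
Aggregating (R2): 46.97% + 33% = 79.97%.
79.97% exceeds the 5% threshold, so Ha-eun is a related party to Copperline Logistics SA.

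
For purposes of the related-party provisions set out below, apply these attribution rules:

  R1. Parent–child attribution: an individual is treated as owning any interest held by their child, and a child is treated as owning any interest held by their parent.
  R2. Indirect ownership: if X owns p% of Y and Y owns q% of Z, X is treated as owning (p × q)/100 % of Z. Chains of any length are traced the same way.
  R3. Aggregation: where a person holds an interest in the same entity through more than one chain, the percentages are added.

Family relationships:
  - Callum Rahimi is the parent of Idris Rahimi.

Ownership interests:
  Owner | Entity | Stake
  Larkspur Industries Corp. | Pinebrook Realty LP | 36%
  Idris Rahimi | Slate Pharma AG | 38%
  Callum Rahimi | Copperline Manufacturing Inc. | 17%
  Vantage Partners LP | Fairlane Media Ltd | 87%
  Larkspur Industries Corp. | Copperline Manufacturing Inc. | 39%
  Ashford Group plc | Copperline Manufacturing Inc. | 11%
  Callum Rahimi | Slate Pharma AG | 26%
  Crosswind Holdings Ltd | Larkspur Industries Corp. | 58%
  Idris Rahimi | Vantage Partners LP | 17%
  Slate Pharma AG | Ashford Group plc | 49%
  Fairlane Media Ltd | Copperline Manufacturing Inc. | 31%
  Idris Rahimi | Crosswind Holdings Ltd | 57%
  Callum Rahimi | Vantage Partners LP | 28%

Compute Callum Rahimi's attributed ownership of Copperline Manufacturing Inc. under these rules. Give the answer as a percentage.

By parent–child attribution (R1), Callum Rahimi is treated as also owning Idris Rahimi's interest in Vantage Partners LP, giving 28% + 17% = 45%.
By parent–child attribution (R1), Callum Rahimi is treated as also owning Idris Rahimi's interest in Slate Pharma AG, giving 26% + 38% = 64%.
By parent–child attribution (R1), Callum Rahimi is treated as owning Idris Rahimi's 57% interest in Crosswind Holdings Ltd.
Chain via Vantage Partners LP → Fairlane Media Ltd (R2): 45% × 87% × 31% = 12.1365% of Copperline Manufacturing Inc.
Chain via Slate Pharma AG → Ashford Group plc (R2): 64% × 49% × 11% = 3.4496% of Copperline Manufacturing Inc.
Direct interest in Copperline Manufacturing Inc: 17%.
Chain via Crosswind Holdings Ltd → Larkspur Industries Corp. (R2): 57% × 58% × 39% = 12.8934% of Copperline Manufacturing Inc.
Aggregating (R3): 12.1365% + 3.4496% + 17% + 12.8934% = 45.4795%.

45.4795%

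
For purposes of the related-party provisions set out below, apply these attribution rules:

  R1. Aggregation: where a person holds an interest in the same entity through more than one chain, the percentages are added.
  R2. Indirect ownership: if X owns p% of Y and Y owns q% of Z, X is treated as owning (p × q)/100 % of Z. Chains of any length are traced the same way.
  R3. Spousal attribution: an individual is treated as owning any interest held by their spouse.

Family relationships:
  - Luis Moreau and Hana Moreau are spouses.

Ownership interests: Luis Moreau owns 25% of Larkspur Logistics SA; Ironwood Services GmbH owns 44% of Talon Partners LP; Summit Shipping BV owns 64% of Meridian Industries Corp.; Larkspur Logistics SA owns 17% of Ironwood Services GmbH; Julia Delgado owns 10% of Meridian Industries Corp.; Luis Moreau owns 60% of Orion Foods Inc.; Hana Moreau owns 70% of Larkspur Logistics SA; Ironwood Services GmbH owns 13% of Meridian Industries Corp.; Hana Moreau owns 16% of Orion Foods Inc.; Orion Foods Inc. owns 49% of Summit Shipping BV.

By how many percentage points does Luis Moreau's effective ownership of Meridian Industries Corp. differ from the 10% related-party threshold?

15.9331

By spousal attribution (R3), Luis Moreau is treated as also owning Hana Moreau's interest in Larkspur Logistics SA, giving 25% + 70% = 95%.
By spousal attribution (R3), Luis Moreau is treated as also owning Hana Moreau's interest in Orion Foods Inc, giving 60% + 16% = 76%.
Chain via Larkspur Logistics SA → Ironwood Services GmbH (R2): 95% × 17% × 13% = 2.0995% of Meridian Industries Corp.
Chain via Orion Foods Inc. → Summit Shipping BV (R2): 76% × 49% × 64% = 23.8336% of Meridian Industries Corp.
Aggregating (R1): 2.0995% + 23.8336% = 25.9331%.
25.9331% exceeds the 10% threshold by 15.9331 percentage points.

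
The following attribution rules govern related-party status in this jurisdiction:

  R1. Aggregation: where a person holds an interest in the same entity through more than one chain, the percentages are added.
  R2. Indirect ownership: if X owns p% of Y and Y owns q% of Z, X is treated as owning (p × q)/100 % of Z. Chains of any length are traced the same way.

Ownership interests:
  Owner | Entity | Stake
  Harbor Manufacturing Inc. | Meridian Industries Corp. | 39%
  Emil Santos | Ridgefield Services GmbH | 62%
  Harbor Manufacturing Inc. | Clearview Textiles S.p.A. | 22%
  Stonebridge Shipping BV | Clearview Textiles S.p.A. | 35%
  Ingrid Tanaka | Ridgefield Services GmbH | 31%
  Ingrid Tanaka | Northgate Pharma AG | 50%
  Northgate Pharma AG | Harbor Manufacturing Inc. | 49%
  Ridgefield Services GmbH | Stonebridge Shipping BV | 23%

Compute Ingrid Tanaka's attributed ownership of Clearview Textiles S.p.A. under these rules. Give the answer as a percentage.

Chain via Northgate Pharma AG → Harbor Manufacturing Inc. (R2): 50% × 49% × 22% = 5.39% of Clearview Textiles S.p.A.
Chain via Ridgefield Services GmbH → Stonebridge Shipping BV (R2): 31% × 23% × 35% = 2.4955% of Clearview Textiles S.p.A.
Aggregating (R1): 5.39% + 2.4955% = 7.8855%.

7.8855%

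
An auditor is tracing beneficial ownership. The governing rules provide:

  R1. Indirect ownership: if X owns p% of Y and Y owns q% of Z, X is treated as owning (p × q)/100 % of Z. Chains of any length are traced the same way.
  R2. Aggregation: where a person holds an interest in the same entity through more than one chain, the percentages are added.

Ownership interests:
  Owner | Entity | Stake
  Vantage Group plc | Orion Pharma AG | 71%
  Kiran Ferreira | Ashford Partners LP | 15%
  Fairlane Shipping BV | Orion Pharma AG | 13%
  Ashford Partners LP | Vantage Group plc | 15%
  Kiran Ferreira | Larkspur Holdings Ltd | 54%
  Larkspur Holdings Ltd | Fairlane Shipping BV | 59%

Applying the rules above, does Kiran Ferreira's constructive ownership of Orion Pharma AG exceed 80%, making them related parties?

Chain via Ashford Partners LP → Vantage Group plc (R1): 15% × 15% × 71% = 1.5975% of Orion Pharma AG.
Chain via Larkspur Holdings Ltd → Fairlane Shipping BV (R1): 54% × 59% × 13% = 4.1418% of Orion Pharma AG.
Aggregating (R2): 1.5975% + 4.1418% = 5.7393%.
5.7393% does not exceed the 80% threshold, so Kiran is not a related party to Orion Pharma AG.

No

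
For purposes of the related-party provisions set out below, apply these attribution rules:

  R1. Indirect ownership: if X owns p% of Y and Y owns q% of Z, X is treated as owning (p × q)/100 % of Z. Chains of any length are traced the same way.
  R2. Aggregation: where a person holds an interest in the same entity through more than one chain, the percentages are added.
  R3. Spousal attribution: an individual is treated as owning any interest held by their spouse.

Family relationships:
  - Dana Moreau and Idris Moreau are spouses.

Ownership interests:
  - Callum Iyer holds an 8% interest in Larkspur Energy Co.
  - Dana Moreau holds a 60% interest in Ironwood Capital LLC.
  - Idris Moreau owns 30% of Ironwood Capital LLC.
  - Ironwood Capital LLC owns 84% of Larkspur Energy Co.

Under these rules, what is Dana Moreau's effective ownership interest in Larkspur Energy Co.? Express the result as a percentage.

75.6%

By spousal attribution (R3), Dana Moreau is treated as also owning Idris Moreau's interest in Ironwood Capital LLC, giving 60% + 30% = 90%.
Chain via Ironwood Capital LLC (R1): 90% × 84% = 75.6% of Larkspur Energy Co.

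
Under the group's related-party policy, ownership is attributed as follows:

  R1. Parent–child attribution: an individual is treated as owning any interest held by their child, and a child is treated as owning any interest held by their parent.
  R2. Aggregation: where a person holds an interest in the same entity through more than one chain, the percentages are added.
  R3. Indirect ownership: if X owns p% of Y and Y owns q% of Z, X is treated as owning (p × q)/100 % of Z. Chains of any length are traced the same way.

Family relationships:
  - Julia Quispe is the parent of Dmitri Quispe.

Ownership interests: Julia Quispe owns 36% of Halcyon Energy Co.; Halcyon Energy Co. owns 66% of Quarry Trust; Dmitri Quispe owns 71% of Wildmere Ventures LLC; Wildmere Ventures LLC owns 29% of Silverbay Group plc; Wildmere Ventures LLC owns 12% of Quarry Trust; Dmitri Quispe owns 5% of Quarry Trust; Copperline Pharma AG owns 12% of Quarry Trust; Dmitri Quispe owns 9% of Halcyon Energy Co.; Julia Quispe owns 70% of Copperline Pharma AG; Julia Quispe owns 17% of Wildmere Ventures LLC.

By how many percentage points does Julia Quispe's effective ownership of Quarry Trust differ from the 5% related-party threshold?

By parent–child attribution (R1), Julia Quispe is treated as also owning Dmitri Quispe's interest in Wildmere Ventures LLC, giving 17% + 71% = 88%.
By parent–child attribution (R1), Julia Quispe is treated as also owning Dmitri Quispe's interest in Halcyon Energy Co, giving 36% + 9% = 45%.
By parent–child attribution (R1), Julia Quispe is treated as owning Dmitri Quispe's 5% interest in Quarry Trust.
Chain via Wildmere Ventures LLC (R3): 88% × 12% = 10.56% of Quarry Trust.
Chain via Copperline Pharma AG (R3): 70% × 12% = 8.4% of Quarry Trust.
Chain via Halcyon Energy Co. (R3): 45% × 66% = 29.7% of Quarry Trust.
Direct interest in Quarry Trust: 5%.
Aggregating (R2): 10.56% + 8.4% + 29.7% + 5% = 53.66%.
53.66% exceeds the 5% threshold by 48.66 percentage points.

48.66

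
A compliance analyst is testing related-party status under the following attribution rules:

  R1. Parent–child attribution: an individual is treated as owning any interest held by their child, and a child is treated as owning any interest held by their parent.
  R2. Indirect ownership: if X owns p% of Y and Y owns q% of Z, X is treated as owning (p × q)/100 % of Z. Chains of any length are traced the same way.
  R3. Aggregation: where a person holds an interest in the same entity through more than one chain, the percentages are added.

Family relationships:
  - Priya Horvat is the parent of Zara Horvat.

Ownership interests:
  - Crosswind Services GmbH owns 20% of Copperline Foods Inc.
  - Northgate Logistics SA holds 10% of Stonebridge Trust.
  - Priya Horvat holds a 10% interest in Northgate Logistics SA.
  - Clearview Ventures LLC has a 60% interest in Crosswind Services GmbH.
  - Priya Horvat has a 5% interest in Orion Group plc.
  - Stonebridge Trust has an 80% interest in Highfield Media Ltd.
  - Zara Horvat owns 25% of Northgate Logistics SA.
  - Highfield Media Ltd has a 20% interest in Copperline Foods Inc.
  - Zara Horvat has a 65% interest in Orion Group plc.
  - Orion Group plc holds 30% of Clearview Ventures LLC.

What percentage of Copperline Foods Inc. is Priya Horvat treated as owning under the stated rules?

By parent–child attribution (R1), Priya Horvat is treated as also owning Zara Horvat's interest in Northgate Logistics SA, giving 10% + 25% = 35%.
By parent–child attribution (R1), Priya Horvat is treated as also owning Zara Horvat's interest in Orion Group plc, giving 5% + 65% = 70%.
Chain via Northgate Logistics SA → Stonebridge Trust → Highfield Media Ltd (R2): 35% × 10% × 80% × 20% = 0.56% of Copperline Foods Inc.
Chain via Orion Group plc → Clearview Ventures LLC → Crosswind Services GmbH (R2): 70% × 30% × 60% × 20% = 2.52% of Copperline Foods Inc.
Aggregating (R3): 0.56% + 2.52% = 3.08%.

3.08%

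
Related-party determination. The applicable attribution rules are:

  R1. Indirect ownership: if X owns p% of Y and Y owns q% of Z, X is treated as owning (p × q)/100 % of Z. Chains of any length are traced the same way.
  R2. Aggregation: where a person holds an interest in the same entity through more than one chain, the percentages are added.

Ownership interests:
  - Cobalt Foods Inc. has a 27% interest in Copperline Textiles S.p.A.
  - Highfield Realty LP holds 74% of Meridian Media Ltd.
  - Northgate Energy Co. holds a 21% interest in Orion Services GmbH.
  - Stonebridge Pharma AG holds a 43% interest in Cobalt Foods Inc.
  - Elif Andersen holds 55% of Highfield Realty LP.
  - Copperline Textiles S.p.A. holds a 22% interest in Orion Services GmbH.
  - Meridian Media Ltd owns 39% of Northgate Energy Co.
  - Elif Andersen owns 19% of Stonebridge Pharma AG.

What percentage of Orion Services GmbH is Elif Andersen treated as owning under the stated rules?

3.818628%

Chain via Highfield Realty LP → Meridian Media Ltd → Northgate Energy Co. (R1): 55% × 74% × 39% × 21% = 3.33333% of Orion Services GmbH.
Chain via Stonebridge Pharma AG → Cobalt Foods Inc. → Copperline Textiles S.p.A. (R1): 19% × 43% × 27% × 22% = 0.485298% of Orion Services GmbH.
Aggregating (R2): 3.33333% + 0.485298% = 3.818628%.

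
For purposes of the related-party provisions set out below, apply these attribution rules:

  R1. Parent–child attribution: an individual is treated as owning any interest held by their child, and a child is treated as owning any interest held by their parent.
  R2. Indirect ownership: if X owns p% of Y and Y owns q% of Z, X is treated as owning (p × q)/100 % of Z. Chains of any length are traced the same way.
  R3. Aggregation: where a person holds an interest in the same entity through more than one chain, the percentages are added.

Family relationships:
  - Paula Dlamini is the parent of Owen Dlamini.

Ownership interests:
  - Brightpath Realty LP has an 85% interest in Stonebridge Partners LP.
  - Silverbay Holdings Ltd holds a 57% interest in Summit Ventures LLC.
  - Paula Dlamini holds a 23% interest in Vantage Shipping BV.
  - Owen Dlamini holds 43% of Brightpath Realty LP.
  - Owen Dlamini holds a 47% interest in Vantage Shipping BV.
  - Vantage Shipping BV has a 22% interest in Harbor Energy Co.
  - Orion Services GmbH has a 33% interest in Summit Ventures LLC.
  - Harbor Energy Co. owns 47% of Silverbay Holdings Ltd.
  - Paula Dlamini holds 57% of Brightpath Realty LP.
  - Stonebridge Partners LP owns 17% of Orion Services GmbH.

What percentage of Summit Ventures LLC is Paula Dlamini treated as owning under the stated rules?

8.89416%

By parent–child attribution (R1), Paula Dlamini is treated as also owning Owen Dlamini's interest in Vantage Shipping BV, giving 23% + 47% = 70%.
By parent–child attribution (R1), Paula Dlamini is treated as also owning Owen Dlamini's interest in Brightpath Realty LP, giving 57% + 43% = 100%.
Chain via Vantage Shipping BV → Harbor Energy Co. → Silverbay Holdings Ltd (R2): 70% × 22% × 47% × 57% = 4.12566% of Summit Ventures LLC.
Chain via Brightpath Realty LP → Stonebridge Partners LP → Orion Services GmbH (R2): 100% × 85% × 17% × 33% = 4.7685% of Summit Ventures LLC.
Aggregating (R3): 4.12566% + 4.7685% = 8.89416%.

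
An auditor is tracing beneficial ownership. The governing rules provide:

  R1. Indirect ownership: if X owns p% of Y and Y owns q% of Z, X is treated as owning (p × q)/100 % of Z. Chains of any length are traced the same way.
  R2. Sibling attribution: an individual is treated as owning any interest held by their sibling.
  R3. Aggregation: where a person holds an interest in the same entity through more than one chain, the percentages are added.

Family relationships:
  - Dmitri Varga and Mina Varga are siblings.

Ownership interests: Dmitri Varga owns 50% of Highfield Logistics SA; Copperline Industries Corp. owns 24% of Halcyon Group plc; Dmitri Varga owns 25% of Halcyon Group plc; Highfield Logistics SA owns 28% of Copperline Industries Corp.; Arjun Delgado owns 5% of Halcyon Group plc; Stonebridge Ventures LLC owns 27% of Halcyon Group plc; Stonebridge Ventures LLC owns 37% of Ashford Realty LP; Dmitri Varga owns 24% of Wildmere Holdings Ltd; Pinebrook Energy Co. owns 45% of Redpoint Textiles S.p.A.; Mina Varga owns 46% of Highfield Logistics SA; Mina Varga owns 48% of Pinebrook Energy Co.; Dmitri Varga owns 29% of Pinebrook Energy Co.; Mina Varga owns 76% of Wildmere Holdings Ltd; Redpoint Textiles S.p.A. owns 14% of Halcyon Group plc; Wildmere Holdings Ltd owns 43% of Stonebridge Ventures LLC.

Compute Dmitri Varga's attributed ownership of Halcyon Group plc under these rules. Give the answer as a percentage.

47.9122%

By sibling attribution (R2), Dmitri Varga is treated as also owning Mina Varga's interest in Pinebrook Energy Co, giving 29% + 48% = 77%.
By sibling attribution (R2), Dmitri Varga is treated as also owning Mina Varga's interest in Wildmere Holdings Ltd, giving 24% + 76% = 100%.
By sibling attribution (R2), Dmitri Varga is treated as also owning Mina Varga's interest in Highfield Logistics SA, giving 50% + 46% = 96%.
Chain via Pinebrook Energy Co. → Redpoint Textiles S.p.A. (R1): 77% × 45% × 14% = 4.851% of Halcyon Group plc.
Chain via Wildmere Holdings Ltd → Stonebridge Ventures LLC (R1): 100% × 43% × 27% = 11.61% of Halcyon Group plc.
Chain via Highfield Logistics SA → Copperline Industries Corp. (R1): 96% × 28% × 24% = 6.4512% of Halcyon Group plc.
Direct interest in Halcyon Group plc: 25%.
Aggregating (R3): 4.851% + 11.61% + 6.4512% + 25% = 47.9122%.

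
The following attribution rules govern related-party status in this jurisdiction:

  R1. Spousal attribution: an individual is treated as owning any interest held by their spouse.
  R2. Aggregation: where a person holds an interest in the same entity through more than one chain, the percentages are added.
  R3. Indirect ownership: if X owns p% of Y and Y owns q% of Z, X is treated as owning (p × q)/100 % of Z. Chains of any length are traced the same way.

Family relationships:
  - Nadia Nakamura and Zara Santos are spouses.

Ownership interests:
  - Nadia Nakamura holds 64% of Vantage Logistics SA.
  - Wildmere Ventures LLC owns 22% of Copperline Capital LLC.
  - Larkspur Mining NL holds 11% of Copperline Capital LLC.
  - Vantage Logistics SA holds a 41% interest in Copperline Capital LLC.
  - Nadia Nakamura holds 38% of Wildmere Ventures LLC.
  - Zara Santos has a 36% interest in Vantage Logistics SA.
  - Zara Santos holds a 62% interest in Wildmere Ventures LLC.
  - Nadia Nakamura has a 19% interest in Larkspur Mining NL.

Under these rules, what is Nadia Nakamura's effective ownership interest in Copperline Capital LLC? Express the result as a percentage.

65.09%

By spousal attribution (R1), Nadia Nakamura is treated as also owning Zara Santos's interest in Wildmere Ventures LLC, giving 38% + 62% = 100%.
By spousal attribution (R1), Nadia Nakamura is treated as also owning Zara Santos's interest in Vantage Logistics SA, giving 64% + 36% = 100%.
Chain via Wildmere Ventures LLC (R3): 100% × 22% = 22% of Copperline Capital LLC.
Chain via Larkspur Mining NL (R3): 19% × 11% = 2.09% of Copperline Capital LLC.
Chain via Vantage Logistics SA (R3): 100% × 41% = 41% of Copperline Capital LLC.
Aggregating (R2): 22% + 2.09% + 41% = 65.09%.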